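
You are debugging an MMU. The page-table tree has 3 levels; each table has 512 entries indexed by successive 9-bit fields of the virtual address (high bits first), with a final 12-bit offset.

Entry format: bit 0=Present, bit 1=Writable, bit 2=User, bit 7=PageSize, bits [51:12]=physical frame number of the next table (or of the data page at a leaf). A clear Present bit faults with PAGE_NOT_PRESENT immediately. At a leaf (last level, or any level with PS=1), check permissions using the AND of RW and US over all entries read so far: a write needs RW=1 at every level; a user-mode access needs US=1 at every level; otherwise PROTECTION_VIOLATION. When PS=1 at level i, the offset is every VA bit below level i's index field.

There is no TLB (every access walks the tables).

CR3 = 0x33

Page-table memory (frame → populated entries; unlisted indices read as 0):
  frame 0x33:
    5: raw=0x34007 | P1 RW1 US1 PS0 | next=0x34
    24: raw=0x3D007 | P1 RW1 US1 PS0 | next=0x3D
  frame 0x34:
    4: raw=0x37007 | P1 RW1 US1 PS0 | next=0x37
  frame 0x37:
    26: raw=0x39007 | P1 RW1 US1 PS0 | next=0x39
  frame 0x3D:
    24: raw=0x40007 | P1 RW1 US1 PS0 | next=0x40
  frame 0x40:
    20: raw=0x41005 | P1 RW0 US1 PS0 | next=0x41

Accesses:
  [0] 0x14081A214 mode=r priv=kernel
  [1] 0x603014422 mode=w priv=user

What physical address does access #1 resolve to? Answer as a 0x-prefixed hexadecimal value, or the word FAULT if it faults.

Trace:
#0 VA=0x14081A214 (r,kernel):
  [0] read 0x33 idx=5: raw=0x34007 flags P=1 W=1 U=1 S=0
  [1] read 0x34 idx=4: raw=0x37007 flags P=1 W=1 U=1 S=0
  [2] read 0x37 idx=26: raw=0x39007 flags P=1 W=1 U=1 S=0
  → PA=0x39214  (3 entries read)
#1 VA=0x603014422 (w,user):
  [0] read 0x33 idx=24: raw=0x3D007 flags P=1 W=1 U=1 S=0
  [1] read 0x3D idx=24: raw=0x40007 flags P=1 W=1 U=1 S=0
  [2] read 0x40 idx=20: raw=0x41005 flags P=1 W=0 U=1 S=0
  → PROTECTION_VIOLATION  (3 entries read)

Access #1 PA: FAULT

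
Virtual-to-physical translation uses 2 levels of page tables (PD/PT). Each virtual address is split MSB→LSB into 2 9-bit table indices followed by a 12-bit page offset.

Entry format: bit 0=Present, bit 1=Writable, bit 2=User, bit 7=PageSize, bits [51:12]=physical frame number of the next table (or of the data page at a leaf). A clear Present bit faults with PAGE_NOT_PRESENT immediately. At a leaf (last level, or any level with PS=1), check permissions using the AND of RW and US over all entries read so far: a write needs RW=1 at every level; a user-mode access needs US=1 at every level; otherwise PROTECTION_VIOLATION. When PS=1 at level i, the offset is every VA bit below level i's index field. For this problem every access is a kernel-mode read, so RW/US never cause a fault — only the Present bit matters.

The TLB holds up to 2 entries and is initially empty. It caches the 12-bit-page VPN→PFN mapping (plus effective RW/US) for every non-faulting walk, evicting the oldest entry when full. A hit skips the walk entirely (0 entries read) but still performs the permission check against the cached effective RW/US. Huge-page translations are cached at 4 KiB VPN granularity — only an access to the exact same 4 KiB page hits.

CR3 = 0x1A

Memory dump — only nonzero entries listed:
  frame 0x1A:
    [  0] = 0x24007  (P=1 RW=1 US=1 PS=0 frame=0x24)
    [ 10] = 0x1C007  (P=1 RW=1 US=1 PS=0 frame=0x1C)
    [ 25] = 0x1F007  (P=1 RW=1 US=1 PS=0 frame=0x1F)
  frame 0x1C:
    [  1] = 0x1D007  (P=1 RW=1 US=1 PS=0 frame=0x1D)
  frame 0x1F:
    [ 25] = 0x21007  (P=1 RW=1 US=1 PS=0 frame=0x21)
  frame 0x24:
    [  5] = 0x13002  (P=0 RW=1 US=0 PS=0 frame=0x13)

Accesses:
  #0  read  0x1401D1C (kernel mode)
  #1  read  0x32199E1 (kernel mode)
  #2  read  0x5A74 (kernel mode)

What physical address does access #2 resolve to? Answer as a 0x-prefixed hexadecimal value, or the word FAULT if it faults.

Walk each access:
#0 VA=0x1401D1C (r,kernel):
  L0 @0x1A[10] → 0x1C007  P=1,RW=1,US=1,PS=0
  L1 @0x1C[1] → 0x1D007  P=1,RW=1,US=1,PS=0
  ⇒ phys 0x1DD1C  [2 reads]
#1 VA=0x32199E1 (r,kernel):
  L0 @0x1A[25] → 0x1F007  P=1,RW=1,US=1,PS=0
  L1 @0x1F[25] → 0x21007  P=1,RW=1,US=1,PS=0
  ⇒ phys 0x219E1  [2 reads]
#2 VA=0x5A74 (r,kernel):
  L0 @0x1A[0] → 0x24007  P=1,RW=1,US=1,PS=0
  L1 @0x24[5] → 0x13002  P=0,RW=1,US=0,PS=0
  → PAGE_NOT_PRESENT  (2 entries read)

Access #2 PA: FAULT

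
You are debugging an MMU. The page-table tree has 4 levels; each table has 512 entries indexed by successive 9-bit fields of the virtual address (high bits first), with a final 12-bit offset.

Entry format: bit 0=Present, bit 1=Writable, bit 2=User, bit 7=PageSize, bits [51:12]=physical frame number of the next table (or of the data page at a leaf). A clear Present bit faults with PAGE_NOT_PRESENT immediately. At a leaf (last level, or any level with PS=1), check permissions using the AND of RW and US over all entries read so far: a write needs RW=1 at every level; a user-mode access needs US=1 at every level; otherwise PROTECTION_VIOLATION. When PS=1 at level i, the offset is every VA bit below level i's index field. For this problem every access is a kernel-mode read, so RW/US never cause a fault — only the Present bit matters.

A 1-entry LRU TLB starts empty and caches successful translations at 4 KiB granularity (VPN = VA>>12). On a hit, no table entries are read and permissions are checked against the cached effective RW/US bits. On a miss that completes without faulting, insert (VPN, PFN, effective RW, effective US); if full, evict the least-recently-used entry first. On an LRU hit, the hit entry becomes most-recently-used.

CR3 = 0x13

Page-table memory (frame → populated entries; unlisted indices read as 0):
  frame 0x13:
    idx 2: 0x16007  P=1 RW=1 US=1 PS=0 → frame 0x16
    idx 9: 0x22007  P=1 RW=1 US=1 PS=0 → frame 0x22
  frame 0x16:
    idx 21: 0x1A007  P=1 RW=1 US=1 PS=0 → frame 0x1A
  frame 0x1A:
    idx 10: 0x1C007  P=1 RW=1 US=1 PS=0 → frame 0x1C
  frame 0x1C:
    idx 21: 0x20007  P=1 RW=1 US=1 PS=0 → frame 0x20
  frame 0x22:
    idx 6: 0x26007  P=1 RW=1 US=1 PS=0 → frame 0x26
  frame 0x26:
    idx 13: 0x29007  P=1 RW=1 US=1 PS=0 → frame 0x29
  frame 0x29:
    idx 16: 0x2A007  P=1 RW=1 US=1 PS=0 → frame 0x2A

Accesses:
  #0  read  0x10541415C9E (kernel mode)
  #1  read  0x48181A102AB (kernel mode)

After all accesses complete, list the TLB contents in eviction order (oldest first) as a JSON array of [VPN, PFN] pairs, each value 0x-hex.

Trace:
#0 VA=0x10541415C9E (r,kernel):
  [0] read 0x13 idx=2: raw=0x16007 flags P=1 W=1 U=1 S=0
  [1] read 0x16 idx=21: raw=0x1A007 flags P=1 W=1 U=1 S=0
  [2] read 0x1A idx=10: raw=0x1C007 flags P=1 W=1 U=1 S=0
  [3] read 0x1C idx=21: raw=0x20007 flags P=1 W=1 U=1 S=0
  ✓ 0x20C9E  — 4 lookups
#1 VA=0x48181A102AB (r,kernel):
  [0] read 0x13 idx=9: raw=0x22007 flags P=1 W=1 U=1 S=0
  [1] read 0x22 idx=6: raw=0x26007 flags P=1 W=1 U=1 S=0
  [2] read 0x26 idx=13: raw=0x29007 flags P=1 W=1 U=1 S=0
  [3] read 0x29 idx=16: raw=0x2A007 flags P=1 W=1 U=1 S=0
  ✓ 0x2A2AB  — 4 lookups

TLB: [["0x48181A10", "0x2A"]]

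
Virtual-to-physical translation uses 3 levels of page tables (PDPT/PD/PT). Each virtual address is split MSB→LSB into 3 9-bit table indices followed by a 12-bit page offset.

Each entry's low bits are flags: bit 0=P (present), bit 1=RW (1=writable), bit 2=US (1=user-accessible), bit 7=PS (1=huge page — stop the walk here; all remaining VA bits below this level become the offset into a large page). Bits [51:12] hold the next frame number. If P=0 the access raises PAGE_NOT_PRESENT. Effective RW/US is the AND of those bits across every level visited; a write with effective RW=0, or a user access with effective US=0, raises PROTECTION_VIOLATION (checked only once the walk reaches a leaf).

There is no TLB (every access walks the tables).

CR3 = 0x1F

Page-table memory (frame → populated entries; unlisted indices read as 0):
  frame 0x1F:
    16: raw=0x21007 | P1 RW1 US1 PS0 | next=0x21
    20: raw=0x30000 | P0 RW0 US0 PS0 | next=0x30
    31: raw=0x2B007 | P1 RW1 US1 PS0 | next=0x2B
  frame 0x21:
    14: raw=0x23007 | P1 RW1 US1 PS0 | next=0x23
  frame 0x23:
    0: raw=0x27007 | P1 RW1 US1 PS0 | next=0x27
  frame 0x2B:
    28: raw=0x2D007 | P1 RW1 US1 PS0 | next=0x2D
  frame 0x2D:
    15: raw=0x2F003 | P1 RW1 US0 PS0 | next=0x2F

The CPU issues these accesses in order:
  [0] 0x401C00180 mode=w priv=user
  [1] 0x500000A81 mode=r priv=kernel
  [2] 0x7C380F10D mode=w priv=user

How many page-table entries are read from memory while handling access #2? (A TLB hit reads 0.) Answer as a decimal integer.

Walk each access:
#0 VA=0x401C00180 (w,user):
  lvl0: tbl 0x1F, slot 16 ⇒ 0x21007 (P1/RW1/US1/PS0)
  lvl1: tbl 0x21, slot 14 ⇒ 0x23007 (P1/RW1/US1/PS0)
  lvl2: tbl 0x23, slot 0 ⇒ 0x27007 (P1/RW1/US1/PS0)
  ⇒ phys 0x27180  [3 reads]
#1 VA=0x500000A81 (r,kernel):
  lvl0: tbl 0x1F, slot 20 ⇒ 0x30000 (P0/RW0/US0/PS0)
  → PAGE_NOT_PRESENT  (1 entries read)
#2 VA=0x7C380F10D (w,user):
  lvl0: tbl 0x1F, slot 31 ⇒ 0x2B007 (P1/RW1/US1/PS0)
  lvl1: tbl 0x2B, slot 28 ⇒ 0x2D007 (P1/RW1/US1/PS0)
  lvl2: tbl 0x2D, slot 15 ⇒ 0x2F003 (P1/RW1/US0/PS0)
  → PROTECTION_VIOLATION  (3 entries read)

Entries read for #2: 3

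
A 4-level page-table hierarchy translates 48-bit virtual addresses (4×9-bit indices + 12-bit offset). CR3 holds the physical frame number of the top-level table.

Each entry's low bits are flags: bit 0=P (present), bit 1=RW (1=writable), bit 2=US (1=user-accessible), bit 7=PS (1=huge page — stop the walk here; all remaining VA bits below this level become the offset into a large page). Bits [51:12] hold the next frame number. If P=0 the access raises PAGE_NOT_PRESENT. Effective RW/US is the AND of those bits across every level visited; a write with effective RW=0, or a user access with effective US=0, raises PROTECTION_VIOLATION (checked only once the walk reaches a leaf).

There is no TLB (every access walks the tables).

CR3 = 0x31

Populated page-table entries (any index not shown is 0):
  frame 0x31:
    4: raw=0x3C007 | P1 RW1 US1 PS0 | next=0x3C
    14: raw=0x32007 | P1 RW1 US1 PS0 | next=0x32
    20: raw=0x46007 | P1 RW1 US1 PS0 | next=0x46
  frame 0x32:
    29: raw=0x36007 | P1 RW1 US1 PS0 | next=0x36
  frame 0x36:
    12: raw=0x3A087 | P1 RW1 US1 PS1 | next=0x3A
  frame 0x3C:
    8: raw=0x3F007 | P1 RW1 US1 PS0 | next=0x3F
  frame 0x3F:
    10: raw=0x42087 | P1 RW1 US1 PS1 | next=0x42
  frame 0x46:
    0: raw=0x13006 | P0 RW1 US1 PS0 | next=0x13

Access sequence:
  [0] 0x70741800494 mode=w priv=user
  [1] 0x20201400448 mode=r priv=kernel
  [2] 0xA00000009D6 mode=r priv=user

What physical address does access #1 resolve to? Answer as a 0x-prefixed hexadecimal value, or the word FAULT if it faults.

Walk each access:
#0 VA=0x70741800494 (w,user):
  lvl0: tbl 0x31, slot 14 ⇒ 0x32007 (P1/RW1/US1/PS0)
  lvl1: tbl 0x32, slot 29 ⇒ 0x36007 (P1/RW1/US1/PS0)
  lvl2: tbl 0x36, slot 12 ⇒ 0x3A087 (P1/RW1/US1/PS1)
  → PA=0x3A494 (huge @L2)  (3 entries read)
#1 VA=0x20201400448 (r,kernel):
  lvl0: tbl 0x31, slot 4 ⇒ 0x3C007 (P1/RW1/US1/PS0)
  lvl1: tbl 0x3C, slot 8 ⇒ 0x3F007 (P1/RW1/US1/PS0)
  lvl2: tbl 0x3F, slot 10 ⇒ 0x42087 (P1/RW1/US1/PS1)
  → PA=0x42448 (huge @L2)  (3 entries read)
#2 VA=0xA00000009D6 (r,user):
  lvl0: tbl 0x31, slot 20 ⇒ 0x46007 (P1/RW1/US1/PS0)
  lvl1: tbl 0x46, slot 0 ⇒ 0x13006 (P0/RW1/US1/PS0)
  ✗ PAGE_NOT_PRESENT  [2 reads]

Access #1 PA: 0x42448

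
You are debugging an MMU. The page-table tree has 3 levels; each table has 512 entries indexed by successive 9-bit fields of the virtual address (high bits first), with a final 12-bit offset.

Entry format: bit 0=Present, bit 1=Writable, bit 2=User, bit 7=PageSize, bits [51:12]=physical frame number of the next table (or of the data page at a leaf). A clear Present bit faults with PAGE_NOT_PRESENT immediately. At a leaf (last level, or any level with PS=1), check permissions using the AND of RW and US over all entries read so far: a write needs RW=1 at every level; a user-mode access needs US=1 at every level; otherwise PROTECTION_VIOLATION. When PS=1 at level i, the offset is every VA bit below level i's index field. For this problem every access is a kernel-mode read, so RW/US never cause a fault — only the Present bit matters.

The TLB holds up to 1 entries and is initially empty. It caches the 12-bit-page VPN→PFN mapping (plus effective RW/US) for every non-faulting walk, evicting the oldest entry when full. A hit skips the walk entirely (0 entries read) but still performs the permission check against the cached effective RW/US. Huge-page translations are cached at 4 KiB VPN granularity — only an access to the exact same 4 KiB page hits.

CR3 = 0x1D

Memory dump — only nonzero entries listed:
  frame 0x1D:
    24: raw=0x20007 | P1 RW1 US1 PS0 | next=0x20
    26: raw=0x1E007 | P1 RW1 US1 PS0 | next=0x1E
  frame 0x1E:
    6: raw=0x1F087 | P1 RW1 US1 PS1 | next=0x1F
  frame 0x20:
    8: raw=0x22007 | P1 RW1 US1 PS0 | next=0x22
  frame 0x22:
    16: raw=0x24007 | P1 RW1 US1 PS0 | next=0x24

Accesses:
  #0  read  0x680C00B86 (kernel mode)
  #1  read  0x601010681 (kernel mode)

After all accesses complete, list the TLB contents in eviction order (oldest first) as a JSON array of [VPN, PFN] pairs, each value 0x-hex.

Trace:
#0 VA=0x680C00B86 (r,kernel):
  L0 @0x1D[26] → 0x1E007  P=1,RW=1,US=1,PS=0
  L1 @0x1E[6] → 0x1F087  P=1,RW=1,US=1,PS=1
  → PA=0x1FB86 (huge @L1)  (2 entries read)
#1 VA=0x601010681 (r,kernel):
  L0 @0x1D[24] → 0x20007  P=1,RW=1,US=1,PS=0
  L1 @0x20[8] → 0x22007  P=1,RW=1,US=1,PS=0
  L2 @0x22[16] → 0x24007  P=1,RW=1,US=1,PS=0
  → PA=0x24681  (3 entries read)

TLB: [["0x601010", "0x24"]]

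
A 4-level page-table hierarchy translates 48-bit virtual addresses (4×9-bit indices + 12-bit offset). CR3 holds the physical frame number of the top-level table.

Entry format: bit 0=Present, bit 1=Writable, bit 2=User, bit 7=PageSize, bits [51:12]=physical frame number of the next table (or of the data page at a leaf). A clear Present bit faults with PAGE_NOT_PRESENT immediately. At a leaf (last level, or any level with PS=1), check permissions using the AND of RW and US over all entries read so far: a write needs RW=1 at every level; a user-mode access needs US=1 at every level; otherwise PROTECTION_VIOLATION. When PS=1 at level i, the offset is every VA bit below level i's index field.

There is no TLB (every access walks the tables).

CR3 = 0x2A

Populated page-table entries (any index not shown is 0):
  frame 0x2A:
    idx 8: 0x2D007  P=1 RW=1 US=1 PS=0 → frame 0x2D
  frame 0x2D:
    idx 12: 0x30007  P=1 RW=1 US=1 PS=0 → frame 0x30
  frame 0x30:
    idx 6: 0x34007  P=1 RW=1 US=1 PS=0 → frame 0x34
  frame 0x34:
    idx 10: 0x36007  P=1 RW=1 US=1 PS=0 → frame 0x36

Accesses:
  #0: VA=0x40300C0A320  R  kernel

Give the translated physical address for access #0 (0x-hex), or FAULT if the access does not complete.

Per-access translation:
#0 VA=0x40300C0A320 (r,kernel):
  [0] read 0x2A idx=8: raw=0x2D007 flags P=1 W=1 U=1 S=0
  [1] read 0x2D idx=12: raw=0x30007 flags P=1 W=1 U=1 S=0
  [2] read 0x30 idx=6: raw=0x34007 flags P=1 W=1 U=1 S=0
  [3] read 0x34 idx=10: raw=0x36007 flags P=1 W=1 U=1 S=0
  → PA=0x36320  (4 entries read)

Access #0 PA: 0x36320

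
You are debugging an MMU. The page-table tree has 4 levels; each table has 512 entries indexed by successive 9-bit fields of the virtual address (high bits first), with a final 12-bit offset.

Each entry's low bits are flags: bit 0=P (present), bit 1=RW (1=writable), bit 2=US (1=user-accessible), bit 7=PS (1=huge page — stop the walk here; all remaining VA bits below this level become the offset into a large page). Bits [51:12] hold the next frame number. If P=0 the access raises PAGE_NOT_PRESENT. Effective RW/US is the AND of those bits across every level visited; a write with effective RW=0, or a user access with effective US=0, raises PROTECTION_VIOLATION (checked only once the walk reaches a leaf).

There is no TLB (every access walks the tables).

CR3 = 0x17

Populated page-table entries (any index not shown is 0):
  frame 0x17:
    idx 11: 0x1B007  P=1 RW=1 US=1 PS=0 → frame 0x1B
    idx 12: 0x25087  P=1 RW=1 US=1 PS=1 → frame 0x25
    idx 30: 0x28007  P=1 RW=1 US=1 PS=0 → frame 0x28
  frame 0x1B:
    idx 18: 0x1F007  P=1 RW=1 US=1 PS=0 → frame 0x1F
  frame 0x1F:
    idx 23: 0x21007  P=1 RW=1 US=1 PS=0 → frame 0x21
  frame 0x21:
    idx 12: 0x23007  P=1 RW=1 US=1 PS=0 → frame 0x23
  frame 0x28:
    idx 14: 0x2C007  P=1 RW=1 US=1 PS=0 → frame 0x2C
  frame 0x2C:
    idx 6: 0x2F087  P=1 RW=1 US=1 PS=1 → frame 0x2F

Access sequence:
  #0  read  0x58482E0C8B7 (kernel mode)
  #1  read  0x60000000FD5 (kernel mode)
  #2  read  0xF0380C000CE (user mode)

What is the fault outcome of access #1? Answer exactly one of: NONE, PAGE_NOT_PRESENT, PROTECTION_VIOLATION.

Trace:
#0 VA=0x58482E0C8B7 (r,kernel):
  lvl0: tbl 0x17, slot 11 ⇒ 0x1B007 (P1/RW1/US1/PS0)
  lvl1: tbl 0x1B, slot 18 ⇒ 0x1F007 (P1/RW1/US1/PS0)
  lvl2: tbl 0x1F, slot 23 ⇒ 0x21007 (P1/RW1/US1/PS0)
  lvl3: tbl 0x21, slot 12 ⇒ 0x23007 (P1/RW1/US1/PS0)
  ✓ 0x238B7  — 4 lookups
#1 VA=0x60000000FD5 (r,kernel):
  lvl0: tbl 0x17, slot 12 ⇒ 0x25087 (P1/RW1/US1/PS1)
  ✓ 0x25FD5 (huge @L0)  — 1 lookups
#2 VA=0xF0380C000CE (r,user):
  lvl0: tbl 0x17, slot 30 ⇒ 0x28007 (P1/RW1/US1/PS0)
  lvl1: tbl 0x28, slot 14 ⇒ 0x2C007 (P1/RW1/US1/PS0)
  lvl2: tbl 0x2C, slot 6 ⇒ 0x2F087 (P1/RW1/US1/PS1)
  ✓ 0x2F0CE (huge @L2)  — 3 lookups

Access #1 fault: NONE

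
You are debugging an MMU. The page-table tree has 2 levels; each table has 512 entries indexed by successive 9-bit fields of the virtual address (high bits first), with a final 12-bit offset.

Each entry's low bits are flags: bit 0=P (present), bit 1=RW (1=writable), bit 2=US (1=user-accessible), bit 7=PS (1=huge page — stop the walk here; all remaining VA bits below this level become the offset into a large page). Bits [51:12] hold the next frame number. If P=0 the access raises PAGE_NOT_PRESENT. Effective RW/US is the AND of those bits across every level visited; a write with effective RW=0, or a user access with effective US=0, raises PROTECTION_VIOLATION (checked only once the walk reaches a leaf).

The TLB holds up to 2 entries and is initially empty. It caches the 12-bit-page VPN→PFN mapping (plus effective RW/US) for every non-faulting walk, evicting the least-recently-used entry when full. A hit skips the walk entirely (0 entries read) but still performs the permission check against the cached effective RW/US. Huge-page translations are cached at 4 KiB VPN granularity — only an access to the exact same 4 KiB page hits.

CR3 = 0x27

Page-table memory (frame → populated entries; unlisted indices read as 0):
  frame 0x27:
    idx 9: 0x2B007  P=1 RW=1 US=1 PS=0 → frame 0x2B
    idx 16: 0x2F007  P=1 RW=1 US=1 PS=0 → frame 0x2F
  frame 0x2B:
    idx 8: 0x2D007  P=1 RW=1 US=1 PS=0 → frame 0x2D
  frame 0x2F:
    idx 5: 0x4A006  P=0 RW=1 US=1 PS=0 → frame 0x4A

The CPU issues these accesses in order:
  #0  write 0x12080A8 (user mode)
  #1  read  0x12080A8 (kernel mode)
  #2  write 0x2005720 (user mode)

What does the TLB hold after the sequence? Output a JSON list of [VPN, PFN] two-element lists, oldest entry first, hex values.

Walk each access:
#0 VA=0x12080A8 (w,user):
  lvl0: tbl 0x27, slot 9 ⇒ 0x2B007 (P1/RW1/US1/PS0)
  lvl1: tbl 0x2B, slot 8 ⇒ 0x2D007 (P1/RW1/US1/PS0)
  → PA=0x2D0A8  (2 entries read)
#1 VA=0x12080A8 (r,kernel):
  TLB hit vpn=0x1208 → PA=0x2D0A8
#2 VA=0x2005720 (w,user):
  lvl0: tbl 0x27, slot 16 ⇒ 0x2F007 (P1/RW1/US1/PS0)
  lvl1: tbl 0x2F, slot 5 ⇒ 0x4A006 (P0/RW1/US1/PS0)
  ✗ PAGE_NOT_PRESENT  [2 reads]

TLB: [["0x1208", "0x2D"]]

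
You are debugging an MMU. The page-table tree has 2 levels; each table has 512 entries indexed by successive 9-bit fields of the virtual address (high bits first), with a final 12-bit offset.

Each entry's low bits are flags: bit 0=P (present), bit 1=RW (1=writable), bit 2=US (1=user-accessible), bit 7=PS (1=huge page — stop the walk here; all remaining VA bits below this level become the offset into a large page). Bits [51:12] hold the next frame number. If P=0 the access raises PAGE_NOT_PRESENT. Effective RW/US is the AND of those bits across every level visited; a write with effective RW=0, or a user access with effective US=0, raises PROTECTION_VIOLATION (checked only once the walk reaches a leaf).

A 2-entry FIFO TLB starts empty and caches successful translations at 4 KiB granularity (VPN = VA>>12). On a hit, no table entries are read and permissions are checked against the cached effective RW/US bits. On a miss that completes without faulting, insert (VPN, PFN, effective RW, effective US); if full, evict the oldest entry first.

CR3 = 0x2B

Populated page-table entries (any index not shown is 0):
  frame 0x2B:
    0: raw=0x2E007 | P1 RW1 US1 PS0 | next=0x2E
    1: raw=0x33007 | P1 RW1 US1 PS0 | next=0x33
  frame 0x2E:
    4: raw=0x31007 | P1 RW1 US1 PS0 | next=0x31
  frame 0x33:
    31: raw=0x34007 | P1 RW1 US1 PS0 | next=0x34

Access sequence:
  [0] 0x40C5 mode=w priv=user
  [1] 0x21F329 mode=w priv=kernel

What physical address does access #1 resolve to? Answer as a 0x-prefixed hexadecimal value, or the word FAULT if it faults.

Per-access translation:
#0 VA=0x40C5 (w,user):
  [0] read 0x2B idx=0: raw=0x2E007 flags P=1 W=1 U=1 S=0
  [1] read 0x2E idx=4: raw=0x31007 flags P=1 W=1 U=1 S=0
  ✓ 0x310C5  — 2 lookups
#1 VA=0x21F329 (w,kernel):
  [0] read 0x2B idx=1: raw=0x33007 flags P=1 W=1 U=1 S=0
  [1] read 0x33 idx=31: raw=0x34007 flags P=1 W=1 U=1 S=0
  ✓ 0x34329  — 2 lookups

Access #1 PA: 0x34329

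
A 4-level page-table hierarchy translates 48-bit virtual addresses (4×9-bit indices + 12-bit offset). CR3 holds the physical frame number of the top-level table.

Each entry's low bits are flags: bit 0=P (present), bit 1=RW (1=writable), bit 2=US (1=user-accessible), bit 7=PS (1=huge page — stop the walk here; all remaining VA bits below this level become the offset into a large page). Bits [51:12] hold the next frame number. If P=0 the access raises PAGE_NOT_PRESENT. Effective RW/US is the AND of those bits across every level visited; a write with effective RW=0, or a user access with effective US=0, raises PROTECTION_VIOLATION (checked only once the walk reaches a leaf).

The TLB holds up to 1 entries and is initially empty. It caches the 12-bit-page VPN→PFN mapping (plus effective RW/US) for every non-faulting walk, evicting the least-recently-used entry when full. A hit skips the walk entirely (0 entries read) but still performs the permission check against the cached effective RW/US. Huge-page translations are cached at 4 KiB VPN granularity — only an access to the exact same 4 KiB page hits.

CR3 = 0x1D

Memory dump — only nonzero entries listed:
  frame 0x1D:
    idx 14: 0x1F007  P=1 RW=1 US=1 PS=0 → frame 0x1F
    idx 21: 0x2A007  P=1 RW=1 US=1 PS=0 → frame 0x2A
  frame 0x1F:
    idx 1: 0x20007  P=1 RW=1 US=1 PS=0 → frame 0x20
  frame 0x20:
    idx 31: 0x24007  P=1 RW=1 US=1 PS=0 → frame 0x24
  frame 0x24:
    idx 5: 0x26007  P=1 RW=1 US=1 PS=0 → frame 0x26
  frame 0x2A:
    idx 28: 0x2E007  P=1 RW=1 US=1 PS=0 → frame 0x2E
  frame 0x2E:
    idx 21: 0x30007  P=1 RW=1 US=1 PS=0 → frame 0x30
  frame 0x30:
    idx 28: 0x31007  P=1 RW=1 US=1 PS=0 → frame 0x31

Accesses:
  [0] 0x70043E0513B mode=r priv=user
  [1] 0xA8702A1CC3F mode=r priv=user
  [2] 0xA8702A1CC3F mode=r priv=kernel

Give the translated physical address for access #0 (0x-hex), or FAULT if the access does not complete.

Trace:
#0 VA=0x70043E0513B (r,user):
  L0 @0x1D[14] → 0x1F007  P=1,RW=1,US=1,PS=0
  L1 @0x1F[1] → 0x20007  P=1,RW=1,US=1,PS=0
  L2 @0x20[31] → 0x24007  P=1,RW=1,US=1,PS=0
  L3 @0x24[5] → 0x26007  P=1,RW=1,US=1,PS=0
  ✓ 0x2613B  — 4 lookups
#1 VA=0xA8702A1CC3F (r,user):
  L0 @0x1D[21] → 0x2A007  P=1,RW=1,US=1,PS=0
  L1 @0x2A[28] → 0x2E007  P=1,RW=1,US=1,PS=0
  L2 @0x2E[21] → 0x30007  P=1,RW=1,US=1,PS=0
  L3 @0x30[28] → 0x31007  P=1,RW=1,US=1,PS=0
  ✓ 0x31C3F  — 4 lookups
#2 VA=0xA8702A1CC3F (r,kernel):
  TLB hit vpn=0xA8702A1C → PA=0x31C3F

Access #0 PA: 0x2613B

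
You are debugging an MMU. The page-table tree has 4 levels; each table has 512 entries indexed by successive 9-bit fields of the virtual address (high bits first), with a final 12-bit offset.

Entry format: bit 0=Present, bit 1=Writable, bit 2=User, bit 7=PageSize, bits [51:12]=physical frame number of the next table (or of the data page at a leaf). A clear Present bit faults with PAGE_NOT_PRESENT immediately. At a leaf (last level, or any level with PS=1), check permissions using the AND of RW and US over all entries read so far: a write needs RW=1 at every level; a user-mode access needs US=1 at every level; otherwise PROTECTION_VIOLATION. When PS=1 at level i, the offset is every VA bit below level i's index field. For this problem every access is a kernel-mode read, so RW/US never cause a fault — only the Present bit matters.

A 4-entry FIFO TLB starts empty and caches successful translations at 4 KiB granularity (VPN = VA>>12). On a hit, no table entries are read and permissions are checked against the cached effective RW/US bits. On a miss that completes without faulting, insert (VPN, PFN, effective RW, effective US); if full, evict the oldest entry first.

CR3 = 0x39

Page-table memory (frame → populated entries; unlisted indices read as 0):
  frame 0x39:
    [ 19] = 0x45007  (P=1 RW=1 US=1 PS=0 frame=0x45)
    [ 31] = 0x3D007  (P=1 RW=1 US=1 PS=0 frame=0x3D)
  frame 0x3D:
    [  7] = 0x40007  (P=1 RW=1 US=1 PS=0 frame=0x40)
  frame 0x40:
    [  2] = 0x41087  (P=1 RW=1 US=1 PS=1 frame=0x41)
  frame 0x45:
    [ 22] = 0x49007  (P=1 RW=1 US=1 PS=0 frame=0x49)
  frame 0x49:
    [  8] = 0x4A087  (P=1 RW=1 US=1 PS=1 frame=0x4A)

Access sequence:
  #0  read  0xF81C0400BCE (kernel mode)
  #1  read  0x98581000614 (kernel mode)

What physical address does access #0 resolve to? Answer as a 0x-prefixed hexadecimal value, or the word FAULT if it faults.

Walk each access:
#0 VA=0xF81C0400BCE (r,kernel):
  lvl0: tbl 0x39, slot 31 ⇒ 0x3D007 (P1/RW1/US1/PS0)
  lvl1: tbl 0x3D, slot 7 ⇒ 0x40007 (P1/RW1/US1/PS0)
  lvl2: tbl 0x40, slot 2 ⇒ 0x41087 (P1/RW1/US1/PS1)
  ⇒ phys 0x41BCE (huge @L2)  [3 reads]
#1 VA=0x98581000614 (r,kernel):
  lvl0: tbl 0x39, slot 19 ⇒ 0x45007 (P1/RW1/US1/PS0)
  lvl1: tbl 0x45, slot 22 ⇒ 0x49007 (P1/RW1/US1/PS0)
  lvl2: tbl 0x49, slot 8 ⇒ 0x4A087 (P1/RW1/US1/PS1)
  ⇒ phys 0x4A614 (huge @L2)  [3 reads]

Access #0 PA: 0x41BCE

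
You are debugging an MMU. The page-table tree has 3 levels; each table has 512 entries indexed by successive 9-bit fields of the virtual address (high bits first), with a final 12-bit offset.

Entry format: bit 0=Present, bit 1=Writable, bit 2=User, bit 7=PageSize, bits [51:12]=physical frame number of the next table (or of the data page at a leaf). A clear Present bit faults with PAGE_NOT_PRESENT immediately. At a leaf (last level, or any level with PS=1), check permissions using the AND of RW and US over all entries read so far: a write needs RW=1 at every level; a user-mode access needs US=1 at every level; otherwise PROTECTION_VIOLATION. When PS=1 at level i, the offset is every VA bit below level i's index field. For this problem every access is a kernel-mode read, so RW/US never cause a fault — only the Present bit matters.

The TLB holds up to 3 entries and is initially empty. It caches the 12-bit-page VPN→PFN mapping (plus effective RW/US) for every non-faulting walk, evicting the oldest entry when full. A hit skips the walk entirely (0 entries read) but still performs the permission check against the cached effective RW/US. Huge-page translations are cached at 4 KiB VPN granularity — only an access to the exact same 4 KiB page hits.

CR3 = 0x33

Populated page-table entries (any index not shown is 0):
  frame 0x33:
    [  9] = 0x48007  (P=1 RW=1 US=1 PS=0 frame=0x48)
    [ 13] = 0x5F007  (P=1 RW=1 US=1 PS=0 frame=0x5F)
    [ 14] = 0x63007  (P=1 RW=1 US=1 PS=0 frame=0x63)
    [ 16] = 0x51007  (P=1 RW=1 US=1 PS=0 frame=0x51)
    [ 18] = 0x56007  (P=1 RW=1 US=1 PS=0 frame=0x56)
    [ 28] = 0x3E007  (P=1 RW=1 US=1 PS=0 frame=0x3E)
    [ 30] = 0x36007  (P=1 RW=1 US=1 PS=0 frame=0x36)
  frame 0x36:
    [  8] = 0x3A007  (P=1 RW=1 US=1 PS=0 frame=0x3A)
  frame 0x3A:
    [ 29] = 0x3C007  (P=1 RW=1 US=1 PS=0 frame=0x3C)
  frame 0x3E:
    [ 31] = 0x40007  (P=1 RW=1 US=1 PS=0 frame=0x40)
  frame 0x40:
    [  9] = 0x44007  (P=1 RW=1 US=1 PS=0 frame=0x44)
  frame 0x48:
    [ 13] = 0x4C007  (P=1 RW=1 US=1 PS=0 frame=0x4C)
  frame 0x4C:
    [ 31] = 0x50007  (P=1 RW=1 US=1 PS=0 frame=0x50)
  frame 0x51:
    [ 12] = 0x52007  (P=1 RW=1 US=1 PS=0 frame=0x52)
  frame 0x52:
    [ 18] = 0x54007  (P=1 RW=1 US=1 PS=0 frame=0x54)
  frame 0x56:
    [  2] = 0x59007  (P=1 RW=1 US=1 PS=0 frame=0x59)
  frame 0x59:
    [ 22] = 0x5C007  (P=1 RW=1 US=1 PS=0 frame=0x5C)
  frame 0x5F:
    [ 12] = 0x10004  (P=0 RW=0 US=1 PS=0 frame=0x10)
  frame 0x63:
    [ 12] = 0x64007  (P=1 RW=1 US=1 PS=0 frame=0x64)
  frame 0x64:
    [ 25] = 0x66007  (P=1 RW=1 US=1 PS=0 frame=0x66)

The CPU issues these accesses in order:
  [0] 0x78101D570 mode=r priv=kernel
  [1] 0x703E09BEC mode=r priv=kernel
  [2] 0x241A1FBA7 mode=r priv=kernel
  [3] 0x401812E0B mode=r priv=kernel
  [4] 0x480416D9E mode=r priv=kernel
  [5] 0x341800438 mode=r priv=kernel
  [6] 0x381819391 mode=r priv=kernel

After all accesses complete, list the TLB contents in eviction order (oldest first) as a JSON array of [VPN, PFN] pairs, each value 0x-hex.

Per-access translation:
#0 VA=0x78101D570 (r,kernel):
  L0: frame=0x33 idx=30 entry=0x36007 [P=1 RW=1 US=1 PS=0]
  L1: frame=0x36 idx=8 entry=0x3A007 [P=1 RW=1 US=1 PS=0]
  L2: frame=0x3A idx=29 entry=0x3C007 [P=1 RW=1 US=1 PS=0]
  → PA=0x3C570  (3 entries read)
#1 VA=0x703E09BEC (r,kernel):
  L0: frame=0x33 idx=28 entry=0x3E007 [P=1 RW=1 US=1 PS=0]
  L1: frame=0x3E idx=31 entry=0x40007 [P=1 RW=1 US=1 PS=0]
  L2: frame=0x40 idx=9 entry=0x44007 [P=1 RW=1 US=1 PS=0]
  → PA=0x44BEC  (3 entries read)
#2 VA=0x241A1FBA7 (r,kernel):
  L0: frame=0x33 idx=9 entry=0x48007 [P=1 RW=1 US=1 PS=0]
  L1: frame=0x48 idx=13 entry=0x4C007 [P=1 RW=1 US=1 PS=0]
  L2: frame=0x4C idx=31 entry=0x50007 [P=1 RW=1 US=1 PS=0]
  → PA=0x50BA7  (3 entries read)
#3 VA=0x401812E0B (r,kernel):
  L0: frame=0x33 idx=16 entry=0x51007 [P=1 RW=1 US=1 PS=0]
  L1: frame=0x51 idx=12 entry=0x52007 [P=1 RW=1 US=1 PS=0]
  L2: frame=0x52 idx=18 entry=0x54007 [P=1 RW=1 US=1 PS=0]
  → PA=0x54E0B  (3 entries read)
#4 VA=0x480416D9E (r,kernel):
  L0: frame=0x33 idx=18 entry=0x56007 [P=1 RW=1 US=1 PS=0]
  L1: frame=0x56 idx=2 entry=0x59007 [P=1 RW=1 US=1 PS=0]
  L2: frame=0x59 idx=22 entry=0x5C007 [P=1 RW=1 US=1 PS=0]
  → PA=0x5CD9E  (3 entries read)
#5 VA=0x341800438 (r,kernel):
  L0: frame=0x33 idx=13 entry=0x5F007 [P=1 RW=1 US=1 PS=0]
  L1: frame=0x5F idx=12 entry=0x10004 [P=0 RW=0 US=1 PS=0]
  ✗ PAGE_NOT_PRESENT  [2 reads]
#6 VA=0x381819391 (r,kernel):
  L0: frame=0x33 idx=14 entry=0x63007 [P=1 RW=1 US=1 PS=0]
  L1: frame=0x63 idx=12 entry=0x64007 [P=1 RW=1 US=1 PS=0]
  L2: frame=0x64 idx=25 entry=0x66007 [P=1 RW=1 US=1 PS=0]
  → PA=0x66391  (3 entries read)

TLB: [["0x401812", "0x54"], ["0x480416", "0x5C"], ["0x381819", "0x66"]]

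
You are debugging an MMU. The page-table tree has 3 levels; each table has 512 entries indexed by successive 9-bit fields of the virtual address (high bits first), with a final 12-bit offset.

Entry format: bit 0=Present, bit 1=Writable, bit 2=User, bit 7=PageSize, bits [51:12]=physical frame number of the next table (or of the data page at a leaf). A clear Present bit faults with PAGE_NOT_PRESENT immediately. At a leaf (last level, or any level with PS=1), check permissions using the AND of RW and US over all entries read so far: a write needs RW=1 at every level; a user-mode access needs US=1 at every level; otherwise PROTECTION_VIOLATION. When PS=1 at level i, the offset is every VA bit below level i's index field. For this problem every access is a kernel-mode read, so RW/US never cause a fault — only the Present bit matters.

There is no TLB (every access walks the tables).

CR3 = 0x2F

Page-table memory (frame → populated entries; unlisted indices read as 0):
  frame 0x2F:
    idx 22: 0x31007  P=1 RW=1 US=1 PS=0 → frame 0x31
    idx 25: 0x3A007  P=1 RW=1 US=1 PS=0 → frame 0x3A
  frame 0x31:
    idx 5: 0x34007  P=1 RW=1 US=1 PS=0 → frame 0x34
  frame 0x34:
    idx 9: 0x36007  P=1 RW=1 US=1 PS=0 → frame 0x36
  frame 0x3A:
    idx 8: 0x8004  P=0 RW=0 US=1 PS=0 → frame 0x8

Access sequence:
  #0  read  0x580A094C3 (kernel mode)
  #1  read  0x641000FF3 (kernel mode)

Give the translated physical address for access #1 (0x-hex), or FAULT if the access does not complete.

Trace:
#0 VA=0x580A094C3 (r,kernel):
  lvl0: tbl 0x2F, slot 22 ⇒ 0x31007 (P1/RW1/US1/PS0)
  lvl1: tbl 0x31, slot 5 ⇒ 0x34007 (P1/RW1/US1/PS0)
  lvl2: tbl 0x34, slot 9 ⇒ 0x36007 (P1/RW1/US1/PS0)
  ✓ 0x364C3  — 3 lookups
#1 VA=0x641000FF3 (r,kernel):
  lvl0: tbl 0x2F, slot 25 ⇒ 0x3A007 (P1/RW1/US1/PS0)
  lvl1: tbl 0x3A, slot 8 ⇒ 0x8004 (P0/RW0/US1/PS0)
  → PAGE_NOT_PRESENT  (2 entries read)

Access #1 PA: FAULT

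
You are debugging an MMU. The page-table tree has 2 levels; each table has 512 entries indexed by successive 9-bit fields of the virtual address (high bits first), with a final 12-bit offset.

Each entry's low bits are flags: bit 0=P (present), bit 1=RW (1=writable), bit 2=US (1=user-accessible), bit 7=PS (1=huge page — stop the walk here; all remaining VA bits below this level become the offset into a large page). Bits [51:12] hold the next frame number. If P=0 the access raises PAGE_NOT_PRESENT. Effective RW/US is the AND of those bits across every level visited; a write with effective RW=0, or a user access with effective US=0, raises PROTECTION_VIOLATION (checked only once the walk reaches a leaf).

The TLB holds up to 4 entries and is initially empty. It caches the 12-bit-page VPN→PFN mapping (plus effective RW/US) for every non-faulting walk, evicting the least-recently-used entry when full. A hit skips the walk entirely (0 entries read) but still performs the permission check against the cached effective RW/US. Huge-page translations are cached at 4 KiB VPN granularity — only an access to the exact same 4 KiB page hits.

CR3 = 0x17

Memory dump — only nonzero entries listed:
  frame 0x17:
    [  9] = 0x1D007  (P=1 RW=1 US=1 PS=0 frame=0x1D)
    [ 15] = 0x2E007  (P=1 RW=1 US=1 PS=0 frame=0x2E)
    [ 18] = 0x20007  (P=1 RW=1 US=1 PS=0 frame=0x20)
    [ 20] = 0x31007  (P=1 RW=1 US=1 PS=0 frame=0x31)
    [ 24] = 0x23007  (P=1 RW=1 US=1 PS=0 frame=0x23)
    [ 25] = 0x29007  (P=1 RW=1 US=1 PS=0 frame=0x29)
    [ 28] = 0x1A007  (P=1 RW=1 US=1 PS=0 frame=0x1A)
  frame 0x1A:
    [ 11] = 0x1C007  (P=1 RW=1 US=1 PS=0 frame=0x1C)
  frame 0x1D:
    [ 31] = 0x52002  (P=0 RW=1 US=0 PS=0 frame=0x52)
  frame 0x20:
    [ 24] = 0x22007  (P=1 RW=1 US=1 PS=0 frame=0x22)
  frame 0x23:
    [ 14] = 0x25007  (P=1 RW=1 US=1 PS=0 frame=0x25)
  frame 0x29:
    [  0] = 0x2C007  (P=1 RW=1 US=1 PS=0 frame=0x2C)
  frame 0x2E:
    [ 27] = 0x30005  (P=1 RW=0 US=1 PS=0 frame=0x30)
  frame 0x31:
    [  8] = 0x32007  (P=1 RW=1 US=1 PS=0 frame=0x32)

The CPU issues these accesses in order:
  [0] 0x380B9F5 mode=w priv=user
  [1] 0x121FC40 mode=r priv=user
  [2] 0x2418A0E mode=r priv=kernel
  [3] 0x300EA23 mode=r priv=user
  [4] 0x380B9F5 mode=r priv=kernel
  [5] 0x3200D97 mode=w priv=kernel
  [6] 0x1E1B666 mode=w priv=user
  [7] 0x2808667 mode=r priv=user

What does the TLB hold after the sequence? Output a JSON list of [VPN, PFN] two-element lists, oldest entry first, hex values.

Walk each access:
#0 VA=0x380B9F5 (w,user):
  lvl0: tbl 0x17, slot 28 ⇒ 0x1A007 (P1/RW1/US1/PS0)
  lvl1: tbl 0x1A, slot 11 ⇒ 0x1C007 (P1/RW1/US1/PS0)
  ⇒ phys 0x1C9F5  [2 reads]
#1 VA=0x121FC40 (r,user):
  lvl0: tbl 0x17, slot 9 ⇒ 0x1D007 (P1/RW1/US1/PS0)
  lvl1: tbl 0x1D, slot 31 ⇒ 0x52002 (P0/RW1/US0/PS0)
  ✗ PAGE_NOT_PRESENT  [2 reads]
#2 VA=0x2418A0E (r,kernel):
  lvl0: tbl 0x17, slot 18 ⇒ 0x20007 (P1/RW1/US1/PS0)
  lvl1: tbl 0x20, slot 24 ⇒ 0x22007 (P1/RW1/US1/PS0)
  ⇒ phys 0x22A0E  [2 reads]
#3 VA=0x300EA23 (r,user):
  lvl0: tbl 0x17, slot 24 ⇒ 0x23007 (P1/RW1/US1/PS0)
  lvl1: tbl 0x23, slot 14 ⇒ 0x25007 (P1/RW1/US1/PS0)
  ⇒ phys 0x25A23  [2 reads]
#4 VA=0x380B9F5 (r,kernel):
  TLB hit vpn=0x380B → PA=0x1C9F5
#5 VA=0x3200D97 (w,kernel):
  lvl0: tbl 0x17, slot 25 ⇒ 0x29007 (P1/RW1/US1/PS0)
  lvl1: tbl 0x29, slot 0 ⇒ 0x2C007 (P1/RW1/US1/PS0)
  ⇒ phys 0x2CD97  [2 reads]
#6 VA=0x1E1B666 (w,user):
  lvl0: tbl 0x17, slot 15 ⇒ 0x2E007 (P1/RW1/US1/PS0)
  lvl1: tbl 0x2E, slot 27 ⇒ 0x30005 (P1/RW0/US1/PS0)
  ✗ PROTECTION_VIOLATION  [2 reads]
#7 VA=0x2808667 (r,user):
  lvl0: tbl 0x17, slot 20 ⇒ 0x31007 (P1/RW1/US1/PS0)
  lvl1: tbl 0x31, slot 8 ⇒ 0x32007 (P1/RW1/US1/PS0)
  ⇒ phys 0x32667  [2 reads]

TLB: [["0x300E", "0x25"], ["0x380B", "0x1C"], ["0x3200", "0x2C"], ["0x2808", "0x32"]]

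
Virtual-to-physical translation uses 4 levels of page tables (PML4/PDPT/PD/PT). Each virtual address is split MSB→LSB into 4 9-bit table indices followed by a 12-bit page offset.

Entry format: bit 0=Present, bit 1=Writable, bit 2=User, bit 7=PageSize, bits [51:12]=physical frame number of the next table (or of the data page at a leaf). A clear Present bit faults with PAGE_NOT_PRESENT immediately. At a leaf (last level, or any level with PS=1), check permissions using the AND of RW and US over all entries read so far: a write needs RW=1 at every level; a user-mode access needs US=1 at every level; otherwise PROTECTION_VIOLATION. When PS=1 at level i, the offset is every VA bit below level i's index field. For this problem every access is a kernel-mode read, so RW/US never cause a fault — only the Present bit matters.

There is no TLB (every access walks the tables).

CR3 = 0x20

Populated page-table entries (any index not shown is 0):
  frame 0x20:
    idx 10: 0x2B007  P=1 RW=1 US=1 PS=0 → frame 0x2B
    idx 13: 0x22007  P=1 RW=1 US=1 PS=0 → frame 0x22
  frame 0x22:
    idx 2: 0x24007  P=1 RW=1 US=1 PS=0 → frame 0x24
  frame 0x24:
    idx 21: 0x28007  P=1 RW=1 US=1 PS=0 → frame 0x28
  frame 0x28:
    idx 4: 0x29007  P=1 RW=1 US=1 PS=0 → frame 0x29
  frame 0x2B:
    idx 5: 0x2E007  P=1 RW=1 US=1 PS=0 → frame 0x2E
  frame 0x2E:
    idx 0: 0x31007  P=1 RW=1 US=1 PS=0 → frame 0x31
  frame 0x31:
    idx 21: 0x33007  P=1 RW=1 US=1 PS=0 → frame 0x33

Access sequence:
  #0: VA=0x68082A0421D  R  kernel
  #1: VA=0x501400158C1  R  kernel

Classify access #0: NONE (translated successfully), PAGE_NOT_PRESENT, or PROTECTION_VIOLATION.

Trace:
#0 VA=0x68082A0421D (r,kernel):
  lvl0: tbl 0x20, slot 13 ⇒ 0x22007 (P1/RW1/US1/PS0)
  lvl1: tbl 0x22, slot 2 ⇒ 0x24007 (P1/RW1/US1/PS0)
  lvl2: tbl 0x24, slot 21 ⇒ 0x28007 (P1/RW1/US1/PS0)
  lvl3: tbl 0x28, slot 4 ⇒ 0x29007 (P1/RW1/US1/PS0)
  → PA=0x2921D  (4 entries read)
#1 VA=0x501400158C1 (r,kernel):
  lvl0: tbl 0x20, slot 10 ⇒ 0x2B007 (P1/RW1/US1/PS0)
  lvl1: tbl 0x2B, slot 5 ⇒ 0x2E007 (P1/RW1/US1/PS0)
  lvl2: tbl 0x2E, slot 0 ⇒ 0x31007 (P1/RW1/US1/PS0)
  lvl3: tbl 0x31, slot 21 ⇒ 0x33007 (P1/RW1/US1/PS0)
  → PA=0x338C1  (4 entries read)

Access #0 fault: NONE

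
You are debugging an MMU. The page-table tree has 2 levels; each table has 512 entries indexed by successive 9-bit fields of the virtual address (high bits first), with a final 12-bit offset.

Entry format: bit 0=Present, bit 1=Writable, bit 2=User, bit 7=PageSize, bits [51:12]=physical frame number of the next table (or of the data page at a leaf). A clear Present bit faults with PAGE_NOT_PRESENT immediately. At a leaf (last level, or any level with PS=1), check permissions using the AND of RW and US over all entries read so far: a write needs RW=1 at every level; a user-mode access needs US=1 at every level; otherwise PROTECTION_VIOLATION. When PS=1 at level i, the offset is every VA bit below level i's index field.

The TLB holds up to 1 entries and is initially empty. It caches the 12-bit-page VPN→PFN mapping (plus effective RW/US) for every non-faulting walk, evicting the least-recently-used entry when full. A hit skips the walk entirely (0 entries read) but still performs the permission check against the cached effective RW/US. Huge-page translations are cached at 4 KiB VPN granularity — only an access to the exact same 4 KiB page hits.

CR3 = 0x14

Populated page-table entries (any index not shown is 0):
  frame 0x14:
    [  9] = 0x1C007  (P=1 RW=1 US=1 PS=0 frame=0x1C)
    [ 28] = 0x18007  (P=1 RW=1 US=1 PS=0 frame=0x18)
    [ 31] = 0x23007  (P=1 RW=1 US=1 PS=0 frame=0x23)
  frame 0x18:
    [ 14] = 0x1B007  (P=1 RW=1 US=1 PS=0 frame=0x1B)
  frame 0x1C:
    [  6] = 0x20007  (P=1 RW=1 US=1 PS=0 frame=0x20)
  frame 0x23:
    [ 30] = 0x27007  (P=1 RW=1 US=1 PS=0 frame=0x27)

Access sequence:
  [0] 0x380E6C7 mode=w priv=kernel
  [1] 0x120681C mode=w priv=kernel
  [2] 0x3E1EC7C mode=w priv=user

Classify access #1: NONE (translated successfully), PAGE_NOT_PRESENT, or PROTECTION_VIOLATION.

Walk each access:
#0 VA=0x380E6C7 (w,kernel):
  L0 @0x14[28] → 0x18007  P=1,RW=1,US=1,PS=0
  L1 @0x18[14] → 0x1B007  P=1,RW=1,US=1,PS=0
  ✓ 0x1B6C7  — 2 lookups
#1 VA=0x120681C (w,kernel):
  L0 @0x14[9] → 0x1C007  P=1,RW=1,US=1,PS=0
  L1 @0x1C[6] → 0x20007  P=1,RW=1,US=1,PS=0
  ✓ 0x2081C  — 2 lookups
#2 VA=0x3E1EC7C (w,user):
  L0 @0x14[31] → 0x23007  P=1,RW=1,US=1,PS=0
  L1 @0x23[30] → 0x27007  P=1,RW=1,US=1,PS=0
  ✓ 0x27C7C  — 2 lookups

Access #1 fault: NONE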